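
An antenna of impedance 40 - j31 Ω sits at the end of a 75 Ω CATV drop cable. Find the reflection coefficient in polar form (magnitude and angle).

Γ = (Z_L − Z_0)/(Z_L + Z_0) = (-35 − j31)/(115 − j31)
|Γ| = 46.8/119 = 0.393

Γ ≈ 0.393 ∠ -123°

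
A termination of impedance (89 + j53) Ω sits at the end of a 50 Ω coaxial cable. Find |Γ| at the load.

Γ = (Z_L − Z_0)/(Z_L + Z_0) = (39 + j53)/(139 + j53)
|Γ| = 65.8/149

|Γ| ≈ 0.442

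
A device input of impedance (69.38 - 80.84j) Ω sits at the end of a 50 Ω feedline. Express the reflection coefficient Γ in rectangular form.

Γ ≈ 0.426 − j0.389

Γ = (Z_L − Z_0)/(Z_L + Z_0) = (19.38 − j80.84)/(119.4 − j80.84)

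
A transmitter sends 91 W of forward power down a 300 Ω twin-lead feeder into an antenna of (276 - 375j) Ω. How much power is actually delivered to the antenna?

P_delivered ≈ 63.8 W

|Γ| = |(-24 − j375)/(576 − j375)| = 0.547
|Γ|² = 0.299
P_refl = |Γ|²·P_inc = 27.2 W, P_del = (1 − |Γ|²)·P_inc = 63.8 W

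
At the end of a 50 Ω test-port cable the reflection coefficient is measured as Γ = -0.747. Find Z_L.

Z_L ≈ 7.24 Ω

Z_L = Z_0·(1 + Γ)/(1 − Γ) = 50·(0.253)/(1.75)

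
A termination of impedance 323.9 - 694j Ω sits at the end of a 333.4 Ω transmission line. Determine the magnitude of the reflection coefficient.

|Γ| ≈ 0.726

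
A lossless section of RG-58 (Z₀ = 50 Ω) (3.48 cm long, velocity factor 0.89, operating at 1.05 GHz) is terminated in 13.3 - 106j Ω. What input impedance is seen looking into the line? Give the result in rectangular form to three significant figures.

λ = v/f = 0.89·c / 1.05 GHz = 0.254 m
βl = 2π·l/λ = 2π × 0.137 = 49.3°
tan(βl) = tan(49.3°) = 1.16
Z_in = Z_0·(Z_L + jZ_0·tanβl)/(Z_0 + jZ_L·tanβl)
     = 50·(13.3 − j47.9)/(173 + j15.4)

Z_in ≈ 2.59 − j14.1 Ω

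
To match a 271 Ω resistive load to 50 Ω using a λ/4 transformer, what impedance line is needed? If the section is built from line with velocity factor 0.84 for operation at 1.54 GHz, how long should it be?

Z_qwt = √(Z_0·R_L) = √(50 × 271) = √13550
λ = 0.84·c/f = 0.164 m, so l = λ/4 = 0.0409 m

Z_qwt ≈ 116 Ω; length ≈ 4.09 cm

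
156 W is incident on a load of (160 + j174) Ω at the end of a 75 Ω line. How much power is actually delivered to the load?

|Γ| = |(85 + j174)/(235 + j174)| = 0.662
|Γ|² = 0.439
P_refl = |Γ|²·P_inc = 68.4 W, P_del = (1 − |Γ|²)·P_inc = 87.6 W

P_delivered ≈ 87.6 W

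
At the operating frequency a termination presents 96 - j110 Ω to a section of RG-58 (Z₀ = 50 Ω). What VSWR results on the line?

Γ = (Z_L − Z_0)/(Z_L + Z_0) = (46 − j110)/(146 − j110)
|Γ| = 119/183 = 0.652
VSWR = (1 + |Γ|)/(1 − |Γ|) = 1.65/0.348

VSWR ≈ 4.75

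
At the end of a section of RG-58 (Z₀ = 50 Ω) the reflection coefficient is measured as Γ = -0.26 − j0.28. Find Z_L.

Z_L ≈ 25.6 − j16.8 Ω

Z_L = Z_0·(1 + Γ)/(1 − Γ) = 50·(0.74 − j0.28)/(1.26 + j0.28)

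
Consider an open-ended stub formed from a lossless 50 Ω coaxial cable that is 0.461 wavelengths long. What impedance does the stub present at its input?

Z_in ≈ +j200 Ω

βl = 2π × 0.461 = 166°
tan(βl) = -0.25
For an open-ended stub, Z_in = −jZ_0·cot(βl) = −jZ_0/tan(βl)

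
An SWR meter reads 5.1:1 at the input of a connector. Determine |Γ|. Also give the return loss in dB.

|Γ| = (S − 1)/(S + 1) = (5.1 − 1)/(5.1 + 1) = 4.1/6.1
RL = −20·log₁₀|Γ| = −20·log₁₀(0.672)

|Γ| ≈ 0.672; return loss ≈ 3.45 dB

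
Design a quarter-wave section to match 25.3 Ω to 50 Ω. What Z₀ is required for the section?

Z_qwt ≈ 35.6 Ω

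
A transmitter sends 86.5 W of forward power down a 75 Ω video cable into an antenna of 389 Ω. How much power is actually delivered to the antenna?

Γ = (389 − 75)/(389 + 75) = 0.677
|Γ|² = 0.458
P_refl = |Γ|²·P_inc = 39.6 W, P_del = (1 − |Γ|²)·P_inc = 46.9 W

P_delivered ≈ 46.9 W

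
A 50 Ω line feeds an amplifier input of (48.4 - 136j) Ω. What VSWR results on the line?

Γ = (Z_L − Z_0)/(Z_L + Z_0) = (-1.6 − j136)/(98.4 − j136)
|Γ| = 136/168 = 0.81
VSWR = (1 + |Γ|)/(1 − |Γ|) = 1.81/0.19

VSWR ≈ 9.54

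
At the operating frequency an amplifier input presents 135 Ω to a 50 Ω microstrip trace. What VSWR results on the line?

VSWR ≈ 2.7

For a purely resistive load, VSWR = R_L/Z_0 or Z_0/R_L (whichever > 1) = 135/50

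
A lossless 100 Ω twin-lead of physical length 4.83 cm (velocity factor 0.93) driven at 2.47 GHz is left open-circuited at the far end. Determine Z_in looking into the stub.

Z_in ≈ +j204 Ω

λ = v/f = 0.93·c / 2.47 GHz = 0.113 m
βl = 2π·l/λ = 2π × 0.428 = 154°
tan(βl) = -0.489
For an open-circuited stub, Z_in = −jZ_0·cot(βl) = −jZ_0/tan(βl)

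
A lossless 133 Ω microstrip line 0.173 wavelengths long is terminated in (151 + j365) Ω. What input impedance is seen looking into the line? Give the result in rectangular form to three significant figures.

βl = 2π × 0.173 = 62.3°
tan(βl) = tan(62.3°) = 1.9
Z_in = Z_0·(Z_L + jZ_0·tanβl)/(Z_0 + jZ_L·tanβl)
     = 133·(151 + j618)/(-562 + j287)

Z_in ≈ 31 − j131 Ω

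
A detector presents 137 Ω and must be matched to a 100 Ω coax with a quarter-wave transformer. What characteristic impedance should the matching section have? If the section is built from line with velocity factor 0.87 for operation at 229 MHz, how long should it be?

Z_qwt = √(Z_0·R_L) = √(100 × 137) = √13700
λ = 0.87·c/f = 1.14 m, so l = λ/4 = 0.285 m

Z_qwt ≈ 117 Ω; length ≈ 28.5 cm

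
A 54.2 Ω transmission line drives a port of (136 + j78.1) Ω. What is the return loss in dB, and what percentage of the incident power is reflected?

Γ = (81.8 + j78.1)/(190.2 + j78.1), |Γ| = 0.55
RL = −20·log₁₀(0.55) = 5.19 dB
P_refl/P_inc = |Γ|² = 0.303

RL ≈ 5.19 dB; 30.3% of incident power reflected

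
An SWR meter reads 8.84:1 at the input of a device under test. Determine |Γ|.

|Γ| = (S − 1)/(S + 1) = (8.84 − 1)/(8.84 + 1) = 7.84/9.84

|Γ| ≈ 0.797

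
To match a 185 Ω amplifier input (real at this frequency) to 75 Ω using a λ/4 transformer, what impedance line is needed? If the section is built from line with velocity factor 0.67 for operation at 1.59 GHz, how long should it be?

Z_qwt ≈ 118 Ω; length ≈ 3.16 cm

Z_qwt = √(Z_0·R_L) = √(75 × 185) = √13880
λ = 0.67·c/f = 0.126 m, so l = λ/4 = 0.0316 m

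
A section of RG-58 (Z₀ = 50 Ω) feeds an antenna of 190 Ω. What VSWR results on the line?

VSWR ≈ 3.8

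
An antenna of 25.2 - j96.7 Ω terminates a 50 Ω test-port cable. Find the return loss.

Γ = (-24.8 − j96.7)/(75.2 − j96.7), |Γ| = 0.815
RL = −20·log₁₀|Γ| = −20·log₁₀(0.815)

RL ≈ 1.78 dB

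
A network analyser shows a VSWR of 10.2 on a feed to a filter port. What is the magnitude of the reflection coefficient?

|Γ| ≈ 0.821

|Γ| = (S − 1)/(S + 1) = (10.2 − 1)/(10.2 + 1) = 9.2/11.2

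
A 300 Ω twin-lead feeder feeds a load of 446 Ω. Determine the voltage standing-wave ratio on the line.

For a purely resistive load, VSWR = R_L/Z_0 or Z_0/R_L (whichever > 1) = 446/300

VSWR ≈ 1.49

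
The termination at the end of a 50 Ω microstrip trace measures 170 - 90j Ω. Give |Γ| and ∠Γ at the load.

Γ ≈ 0.631 ∠ -14.6°

Γ = (Z_L − Z_0)/(Z_L + Z_0) = (120 − j90)/(220 − j90)
|Γ| = 150/238 = 0.631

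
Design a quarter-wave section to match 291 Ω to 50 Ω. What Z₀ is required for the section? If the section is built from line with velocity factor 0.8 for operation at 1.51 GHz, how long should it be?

Z_qwt ≈ 121 Ω; length ≈ 3.97 cm

Z_qwt = √(Z_0·R_L) = √(50 × 291) = √14550
λ = 0.8·c/f = 0.159 m, so l = λ/4 = 0.0397 m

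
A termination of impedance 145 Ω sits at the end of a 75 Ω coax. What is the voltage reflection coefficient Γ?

Γ = (Z_L − Z_0)/(Z_L + Z_0) = (145 − 75)/(145 + 75) = 70/220

Γ = 0.318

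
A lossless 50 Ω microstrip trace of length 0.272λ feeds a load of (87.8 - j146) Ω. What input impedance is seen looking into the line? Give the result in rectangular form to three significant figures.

Z_in ≈ 8.27 + j20.1 Ω

βl = 2π × 0.272 = 97.9°
tan(βl) = tan(97.9°) = -7.19
Z_in = Z_0·(Z_L + jZ_0·tanβl)/(Z_0 + jZ_L·tanβl)
     = 50·(87.8 − j505)/(-999 − j631)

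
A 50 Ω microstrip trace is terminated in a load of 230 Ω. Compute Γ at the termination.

Γ = 0.643

Γ = (Z_L − Z_0)/(Z_L + Z_0) = (230 − 50)/(230 + 50) = 180/280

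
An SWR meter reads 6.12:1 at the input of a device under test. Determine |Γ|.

|Γ| ≈ 0.719

|Γ| = (S − 1)/(S + 1) = (6.12 − 1)/(6.12 + 1) = 5.12/7.12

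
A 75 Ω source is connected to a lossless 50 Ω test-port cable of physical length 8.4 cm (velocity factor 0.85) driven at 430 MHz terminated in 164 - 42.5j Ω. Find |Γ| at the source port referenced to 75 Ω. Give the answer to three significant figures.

|Γ| ≈ 0.628

λ = v/f = 0.85·c / 430 MHz = 0.593 m
βl = 2π·l/λ = 2π × 0.142 = 51°
tan(βl) = 1.23
Z_in = Z_0·(Z_L + jZ_0·tanβl)/(Z_0 + jZ_L·tanβl) = 20.1 − j30.3 Ω
Γ_s = (Z_in − Z_s)/(Z_in + Z_s) = (-54.9 − j30.3)/(95.1 − j30.3), |Γ_s| = 0.628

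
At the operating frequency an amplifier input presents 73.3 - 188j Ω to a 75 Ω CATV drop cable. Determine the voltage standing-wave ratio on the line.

VSWR ≈ 8.31

Γ = (Z_L − Z_0)/(Z_L + Z_0) = (-1.7 − j188)/(148.3 − j188)
|Γ| = 188/239 = 0.785
VSWR = (1 + |Γ|)/(1 − |Γ|) = 1.79/0.215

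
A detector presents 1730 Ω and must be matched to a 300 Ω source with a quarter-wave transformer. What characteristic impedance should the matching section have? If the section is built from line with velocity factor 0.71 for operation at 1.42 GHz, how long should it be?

Z_qwt = √(Z_0·R_L) = √(300 × 1730) = √519000
λ = 0.71·c/f = 0.15 m, so l = λ/4 = 0.0375 m

Z_qwt ≈ 720 Ω; length ≈ 3.75 cm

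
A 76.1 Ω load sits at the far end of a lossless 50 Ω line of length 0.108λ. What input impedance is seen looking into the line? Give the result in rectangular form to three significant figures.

Z_in ≈ 50.1 − j21.2 Ω

βl = 2π × 0.108 = 38.9°
tan(βl) = tan(38.9°) = 0.806
Z_in = Z_0·(Z_L + jZ_0·tanβl)/(Z_0 + jZ_L·tanβl)
     = 50·(76.1 + j40.3)/(50 + j61.4)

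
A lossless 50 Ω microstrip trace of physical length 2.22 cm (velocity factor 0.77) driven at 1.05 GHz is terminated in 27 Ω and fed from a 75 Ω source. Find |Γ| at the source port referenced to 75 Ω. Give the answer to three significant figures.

|Γ| ≈ 0.398

λ = v/f = 0.77·c / 1.05 GHz = 0.22 m
βl = 2π·l/λ = 2π × 0.101 = 36.3°
tan(βl) = 0.735
Z_in = Z_0·(Z_L + jZ_0·tanβl)/(Z_0 + jZ_L·tanβl) = 35.9 + j22.5 Ω
Γ_s = (Z_in − Z_s)/(Z_in + Z_s) = (-39.1 + j22.5)/(111 + j22.5), |Γ_s| = 0.398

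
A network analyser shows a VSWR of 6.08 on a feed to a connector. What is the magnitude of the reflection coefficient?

|Γ| ≈ 0.718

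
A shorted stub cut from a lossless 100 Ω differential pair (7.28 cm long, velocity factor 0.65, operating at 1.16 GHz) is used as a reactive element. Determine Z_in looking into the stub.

λ = v/f = 0.65·c / 1.16 GHz = 0.168 m
βl = 2π·l/λ = 2π × 0.433 = 156°
tan(βl) = -0.447
For a shorted stub, Z_in = jZ_0·tan(βl)

Z_in ≈ −j44.7 Ω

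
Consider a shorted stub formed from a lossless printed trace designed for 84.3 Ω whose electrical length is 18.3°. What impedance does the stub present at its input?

tan(βl) = 0.331
For a shorted stub, Z_in = jZ_0·tan(βl)

Z_in ≈ +j27.9 Ω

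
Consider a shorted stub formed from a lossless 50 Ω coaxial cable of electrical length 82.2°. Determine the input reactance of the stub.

tan(βl) = 7.3
For a shorted stub, Z_in = jZ_0·tan(βl)

X_in ≈ 365 Ω (inductive)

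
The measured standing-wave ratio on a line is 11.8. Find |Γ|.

|Γ| = (S − 1)/(S + 1) = (11.8 − 1)/(11.8 + 1) = 10.8/12.8

|Γ| ≈ 0.844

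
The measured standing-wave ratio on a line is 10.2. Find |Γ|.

|Γ| = (S − 1)/(S + 1) = (10.2 − 1)/(10.2 + 1) = 9.2/11.2

|Γ| ≈ 0.821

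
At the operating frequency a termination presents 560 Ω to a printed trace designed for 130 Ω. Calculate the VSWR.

Γ = (560 − 130)/(560 + 130) = 0.623
VSWR = (1 + 0.623)/(1 − 0.623)

VSWR ≈ 4.31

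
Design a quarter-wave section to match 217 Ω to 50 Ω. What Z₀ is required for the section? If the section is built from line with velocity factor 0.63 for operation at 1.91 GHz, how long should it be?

Z_qwt = √(Z_0·R_L) = √(50 × 217) = √10850
λ = 0.63·c/f = 0.099 m, so l = λ/4 = 0.0247 m

Z_qwt ≈ 104 Ω; length ≈ 2.47 cm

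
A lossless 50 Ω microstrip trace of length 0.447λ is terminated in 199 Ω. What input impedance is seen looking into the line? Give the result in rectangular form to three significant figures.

βl = 2π × 0.447 = 161°
tan(βl) = tan(161°) = -0.346
Z_in = Z_0·(Z_L + jZ_0·tanβl)/(Z_0 + jZ_L·tanβl)
     = 50·(199 − j17.3)/(50 − j68.8)

Z_in ≈ 77 + j88.7 Ω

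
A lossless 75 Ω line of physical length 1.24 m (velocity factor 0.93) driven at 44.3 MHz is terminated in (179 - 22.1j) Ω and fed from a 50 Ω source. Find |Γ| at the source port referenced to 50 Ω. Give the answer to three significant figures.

λ = v/f = 0.93·c / 44.3 MHz = 6.3 m
βl = 2π·l/λ = 2π × 0.197 = 70.9°
tan(βl) = 2.88
Z_in = Z_0·(Z_L + jZ_0·tanβl)/(Z_0 + jZ_L·tanβl) = 32.8 − j17.2 Ω
Γ_s = (Z_in − Z_s)/(Z_in + Z_s) = (-17.2 − j17.2)/(82.8 − j17.2), |Γ_s| = 0.287

|Γ| ≈ 0.287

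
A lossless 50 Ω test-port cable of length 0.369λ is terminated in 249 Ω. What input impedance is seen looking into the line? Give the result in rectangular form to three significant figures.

Z_in ≈ 18 + j43 Ω

βl = 2π × 0.369 = 133°
tan(βl) = tan(133°) = -1.08
Z_in = Z_0·(Z_L + jZ_0·tanβl)/(Z_0 + jZ_L·tanβl)
     = 50·(249 − j53.9)/(50 − j269)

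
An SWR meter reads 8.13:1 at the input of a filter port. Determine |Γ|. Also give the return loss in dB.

|Γ| ≈ 0.781; return loss ≈ 2.15 dB

|Γ| = (S − 1)/(S + 1) = (8.13 − 1)/(8.13 + 1) = 7.13/9.13
RL = −20·log₁₀|Γ| = −20·log₁₀(0.781)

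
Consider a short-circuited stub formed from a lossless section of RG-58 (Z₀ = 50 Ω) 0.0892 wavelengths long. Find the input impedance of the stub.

Z_in ≈ +j31.4 Ω

βl = 2π × 0.0892 = 32.1°
tan(βl) = 0.628
For a short-circuited stub, Z_in = jZ_0·tan(βl)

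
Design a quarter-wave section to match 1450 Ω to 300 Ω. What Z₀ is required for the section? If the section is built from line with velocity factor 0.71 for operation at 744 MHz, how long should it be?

Z_qwt ≈ 660 Ω; length ≈ 7.16 cm

Z_qwt = √(Z_0·R_L) = √(300 × 1450) = √435000
λ = 0.71·c/f = 0.286 m, so l = λ/4 = 0.0716 m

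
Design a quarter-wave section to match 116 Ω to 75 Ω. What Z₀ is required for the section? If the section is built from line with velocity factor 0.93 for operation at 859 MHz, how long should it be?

Z_qwt ≈ 93.3 Ω; length ≈ 8.12 cm

Z_qwt = √(Z_0·R_L) = √(75 × 116) = √8700
λ = 0.93·c/f = 0.325 m, so l = λ/4 = 0.0812 m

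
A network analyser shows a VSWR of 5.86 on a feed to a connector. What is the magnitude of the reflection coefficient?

|Γ| = (S − 1)/(S + 1) = (5.86 − 1)/(5.86 + 1) = 4.86/6.86

|Γ| ≈ 0.708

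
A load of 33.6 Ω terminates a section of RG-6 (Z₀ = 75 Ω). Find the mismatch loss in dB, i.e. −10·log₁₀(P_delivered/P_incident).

Γ = (33.6 − 75)/(33.6 + 75) = -0.381
|Γ|² = 0.145, so P_del/P_inc = 1 − |Γ|² = 0.855
ML = −10·log₁₀(1 − |Γ|²)

mismatch loss ≈ 0.682 dB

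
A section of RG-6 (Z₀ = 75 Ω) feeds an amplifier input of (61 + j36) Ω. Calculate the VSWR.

Γ = (Z_L − Z_0)/(Z_L + Z_0) = (-14 + j36)/(136 + j36)
|Γ| = 38.6/141 = 0.275
VSWR = (1 + |Γ|)/(1 − |Γ|) = 1.27/0.725

VSWR ≈ 1.76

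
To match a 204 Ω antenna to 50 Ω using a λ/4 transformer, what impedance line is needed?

Z_qwt = √(Z_0·R_L) = √(50 × 204) = √10200

Z_qwt ≈ 101 Ω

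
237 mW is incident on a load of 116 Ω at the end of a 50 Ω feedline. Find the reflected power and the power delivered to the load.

Γ = (116 − 50)/(116 + 50) = 0.398
|Γ|² = 0.158
P_refl = |Γ|²·P_inc = 37.5 mW, P_del = (1 − |Γ|²)·P_inc = 200 mW

P_reflected ≈ 37.5 mW; P_delivered ≈ 200 mW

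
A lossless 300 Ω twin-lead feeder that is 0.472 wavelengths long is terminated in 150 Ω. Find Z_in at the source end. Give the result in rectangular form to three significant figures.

Z_in ≈ 154 − j39.7 Ω

βl = 2π × 0.472 = 170°
tan(βl) = tan(170°) = -0.178
Z_in = Z_0·(Z_L + jZ_0·tanβl)/(Z_0 + jZ_L·tanβl)
     = 300·(150 − j53.3)/(300 − j26.7)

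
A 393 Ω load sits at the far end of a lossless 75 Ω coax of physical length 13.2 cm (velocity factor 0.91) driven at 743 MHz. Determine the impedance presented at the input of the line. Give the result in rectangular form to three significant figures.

λ = v/f = 0.91·c / 743 MHz = 0.367 m
βl = 2π·l/λ = 2π × 0.359 = 129°
tan(βl) = tan(129°) = -1.22
Z_in = Z_0·(Z_L + jZ_0·tanβl)/(Z_0 + jZ_L·tanβl)
     = 75·(393 − j91.5)/(75 − j480)

Z_in ≈ 23.4 + j57.8 Ω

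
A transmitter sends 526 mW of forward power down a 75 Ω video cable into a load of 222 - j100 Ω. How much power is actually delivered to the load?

P_delivered ≈ 357 mW

|Γ| = |(147 − j100)/(297 − j100)| = 0.567
|Γ|² = 0.322
P_refl = |Γ|²·P_inc = 169 mW, P_del = (1 − |Γ|²)·P_inc = 357 mW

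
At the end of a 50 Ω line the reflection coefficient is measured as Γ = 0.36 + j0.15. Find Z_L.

Z_L = Z_0·(1 + Γ)/(1 − Γ) = 50·(1.36 + j0.15)/(0.64 − j0.15)

Z_L ≈ 98.1 + j34.7 Ω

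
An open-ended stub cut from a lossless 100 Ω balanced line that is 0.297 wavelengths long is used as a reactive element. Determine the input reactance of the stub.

X_in ≈ 30.4 Ω (inductive)

βl = 2π × 0.297 = 107°
tan(βl) = -3.29
For an open-ended stub, Z_in = −jZ_0·cot(βl) = −jZ_0/tan(βl)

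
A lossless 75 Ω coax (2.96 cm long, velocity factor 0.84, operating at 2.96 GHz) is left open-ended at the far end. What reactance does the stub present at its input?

λ = v/f = 0.84·c / 2.96 GHz = 0.0851 m
βl = 2π·l/λ = 2π × 0.348 = 125°
tan(βl) = -1.42
For an open-ended stub, Z_in = −jZ_0·cot(βl) = −jZ_0/tan(βl)

X_in ≈ 52.8 Ω (inductive)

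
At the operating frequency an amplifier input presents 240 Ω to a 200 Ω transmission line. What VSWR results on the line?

Γ = (240 − 200)/(240 + 200) = 0.0909
VSWR = (1 + 0.0909)/(1 − 0.0909)

VSWR ≈ 1.2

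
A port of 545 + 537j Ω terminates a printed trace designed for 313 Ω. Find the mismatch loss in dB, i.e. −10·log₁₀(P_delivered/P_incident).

mismatch loss ≈ 1.77 dB

Γ = (232 + j537)/(858 + j537), |Γ| = 0.578
|Γ|² = 0.334, so P_del/P_inc = 1 − |Γ|² = 0.666
ML = −10·log₁₀(1 − |Γ|²)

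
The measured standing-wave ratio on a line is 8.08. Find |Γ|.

|Γ| ≈ 0.78

|Γ| = (S − 1)/(S + 1) = (8.08 − 1)/(8.08 + 1) = 7.08/9.08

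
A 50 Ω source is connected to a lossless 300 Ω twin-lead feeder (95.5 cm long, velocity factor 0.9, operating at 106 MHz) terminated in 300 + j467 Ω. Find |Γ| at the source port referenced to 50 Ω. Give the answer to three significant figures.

λ = v/f = 0.9·c / 106 MHz = 2.55 m
βl = 2π·l/λ = 2π × 0.375 = 135°
tan(βl) = -1
Z_in = Z_0·(Z_L + jZ_0·tanβl)/(Z_0 + jZ_L·tanβl) = 79.6 + j96.3 Ω
Γ_s = (Z_in − Z_s)/(Z_in + Z_s) = (29.6 + j96.3)/(130 + j96.3), |Γ_s| = 0.624

|Γ| ≈ 0.624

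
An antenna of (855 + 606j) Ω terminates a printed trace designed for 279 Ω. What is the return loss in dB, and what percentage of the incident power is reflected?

RL ≈ 3.74 dB; 42.3% of incident power reflected

Γ = (576 + j606)/(1134 + j606), |Γ| = 0.65
RL = −20·log₁₀(0.65) = 3.74 dB
P_refl/P_inc = |Γ|² = 0.423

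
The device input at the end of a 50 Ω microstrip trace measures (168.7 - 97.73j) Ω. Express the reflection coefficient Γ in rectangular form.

Γ ≈ 0.619 − j0.17

Γ = (Z_L − Z_0)/(Z_L + Z_0) = (118.7 − j97.73)/(218.7 − j97.73)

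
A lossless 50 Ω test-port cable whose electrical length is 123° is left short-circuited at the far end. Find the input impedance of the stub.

tan(βl) = -1.54
For a short-circuited stub, Z_in = jZ_0·tan(βl)

Z_in ≈ −j77 Ω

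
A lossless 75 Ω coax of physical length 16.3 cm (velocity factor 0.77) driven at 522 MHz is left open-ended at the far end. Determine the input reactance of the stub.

λ = v/f = 0.77·c / 522 MHz = 0.443 m
βl = 2π·l/λ = 2π × 0.368 = 133°
tan(βl) = -1.09
For an open-ended stub, Z_in = −jZ_0·cot(βl) = −jZ_0/tan(βl)

X_in ≈ 69 Ω (inductive)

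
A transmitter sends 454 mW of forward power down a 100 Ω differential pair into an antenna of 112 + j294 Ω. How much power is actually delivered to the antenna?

P_delivered ≈ 155 mW

|Γ| = |(12 + j294)/(212 + j294)| = 0.812
|Γ|² = 0.659
P_refl = |Γ|²·P_inc = 299 mW, P_del = (1 − |Γ|²)·P_inc = 155 mW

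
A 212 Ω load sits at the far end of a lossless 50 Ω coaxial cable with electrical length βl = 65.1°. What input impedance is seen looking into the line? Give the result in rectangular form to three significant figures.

tan(βl) = tan(65.1°) = 2.15
Z_in = Z_0·(Z_L + jZ_0·tanβl)/(Z_0 + jZ_L·tanβl)
     = 50·(212 + j108)/(50 + j457)

Z_in ≈ 14.2 − j21.7 Ω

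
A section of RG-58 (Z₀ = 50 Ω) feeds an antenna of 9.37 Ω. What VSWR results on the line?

For a purely resistive load, VSWR = R_L/Z_0 or Z_0/R_L (whichever > 1) = 50/9.37

VSWR ≈ 5.34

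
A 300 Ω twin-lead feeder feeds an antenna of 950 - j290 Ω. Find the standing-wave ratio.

VSWR ≈ 3.49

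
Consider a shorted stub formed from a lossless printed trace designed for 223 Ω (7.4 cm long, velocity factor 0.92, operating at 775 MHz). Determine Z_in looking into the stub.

λ = v/f = 0.92·c / 775 MHz = 0.356 m
βl = 2π·l/λ = 2π × 0.208 = 74.8°
tan(βl) = 3.68
For a shorted stub, Z_in = jZ_0·tan(βl)

Z_in ≈ +j821 Ω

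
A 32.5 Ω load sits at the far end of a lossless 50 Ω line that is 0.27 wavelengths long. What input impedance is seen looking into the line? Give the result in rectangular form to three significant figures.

Z_in ≈ 75.3 − j8.32 Ω

βl = 2π × 0.27 = 97.2°
tan(βl) = tan(97.2°) = -7.92
Z_in = Z_0·(Z_L + jZ_0·tanβl)/(Z_0 + jZ_L·tanβl)
     = 50·(32.5 − j396)/(50 − j257)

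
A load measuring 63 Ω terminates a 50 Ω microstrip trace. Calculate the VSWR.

Γ = (63 − 50)/(63 + 50) = 0.115
VSWR = (1 + 0.115)/(1 − 0.115)

VSWR ≈ 1.26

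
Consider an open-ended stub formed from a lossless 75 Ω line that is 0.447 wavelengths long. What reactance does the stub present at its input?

βl = 2π × 0.447 = 161°
tan(βl) = -0.346
For an open-ended stub, Z_in = −jZ_0·cot(βl) = −jZ_0/tan(βl)

X_in ≈ 217 Ω (inductive)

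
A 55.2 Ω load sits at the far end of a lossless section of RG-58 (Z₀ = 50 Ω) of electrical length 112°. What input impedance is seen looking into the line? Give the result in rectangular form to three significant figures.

tan(βl) = tan(112°) = -2.48
Z_in = Z_0·(Z_L + jZ_0·tanβl)/(Z_0 + jZ_L·tanβl)
     = 50·(55.2 − j124)/(50 − j137)

Z_in ≈ 46.5 + j3.2 Ω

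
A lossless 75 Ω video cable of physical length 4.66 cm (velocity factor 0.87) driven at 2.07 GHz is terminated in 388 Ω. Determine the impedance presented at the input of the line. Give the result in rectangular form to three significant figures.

λ = v/f = 0.87·c / 2.07 GHz = 0.126 m
βl = 2π·l/λ = 2π × 0.37 = 133°
tan(βl) = tan(133°) = -1.07
Z_in = Z_0·(Z_L + jZ_0·tanβl)/(Z_0 + jZ_L·tanβl)
     = 75·(388 − j80.3)/(75 − j415)

Z_in ≈ 26.3 + j65.3 Ω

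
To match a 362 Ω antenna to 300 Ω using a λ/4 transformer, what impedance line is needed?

Z_qwt ≈ 330 Ω

Z_qwt = √(Z_0·R_L) = √(300 × 362) = √108600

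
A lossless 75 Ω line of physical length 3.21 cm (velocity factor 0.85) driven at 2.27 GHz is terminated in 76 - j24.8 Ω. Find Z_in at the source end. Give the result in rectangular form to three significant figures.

Z_in ≈ 77.1 + j24.9 Ω

λ = v/f = 0.85·c / 2.27 GHz = 0.112 m
βl = 2π·l/λ = 2π × 0.286 = 103°
tan(βl) = tan(103°) = -4.38
Z_in = Z_0·(Z_L + jZ_0·tanβl)/(Z_0 + jZ_L·tanβl)
     = 75·(76 − j353)/(-33.5 − j333)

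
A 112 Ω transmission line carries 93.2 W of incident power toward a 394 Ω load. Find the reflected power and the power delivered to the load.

Γ = (394 − 112)/(394 + 112) = 0.557
|Γ|² = 0.311
P_refl = |Γ|²·P_inc = 28.9 W, P_del = (1 − |Γ|²)·P_inc = 64.3 W

P_reflected ≈ 28.9 W; P_delivered ≈ 64.3 W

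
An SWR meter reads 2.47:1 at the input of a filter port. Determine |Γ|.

|Γ| ≈ 0.424

|Γ| = (S − 1)/(S + 1) = (2.47 − 1)/(2.47 + 1) = 1.47/3.47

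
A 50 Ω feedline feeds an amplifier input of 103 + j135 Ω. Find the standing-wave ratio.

Γ = (Z_L − Z_0)/(Z_L + Z_0) = (53 + j135)/(153 + j135)
|Γ| = 145/204 = 0.711
VSWR = (1 + |Γ|)/(1 − |Γ|) = 1.71/0.289

VSWR ≈ 5.92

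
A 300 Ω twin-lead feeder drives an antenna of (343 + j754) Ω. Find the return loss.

RL ≈ 2.36 dB

Γ = (43 + j754)/(643 + j754), |Γ| = 0.762
RL = −20·log₁₀|Γ| = −20·log₁₀(0.762)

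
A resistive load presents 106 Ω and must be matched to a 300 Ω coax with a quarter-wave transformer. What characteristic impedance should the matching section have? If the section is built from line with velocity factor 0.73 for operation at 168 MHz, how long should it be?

Z_qwt ≈ 178 Ω; length ≈ 32.6 cm

Z_qwt = √(Z_0·R_L) = √(300 × 106) = √31800
λ = 0.73·c/f = 1.3 m, so l = λ/4 = 0.326 m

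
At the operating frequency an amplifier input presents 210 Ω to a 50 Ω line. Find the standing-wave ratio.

VSWR ≈ 4.2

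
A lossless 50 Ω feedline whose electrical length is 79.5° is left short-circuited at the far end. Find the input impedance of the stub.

tan(βl) = 5.4
For a short-circuited stub, Z_in = jZ_0·tan(βl)

Z_in ≈ +j270 Ω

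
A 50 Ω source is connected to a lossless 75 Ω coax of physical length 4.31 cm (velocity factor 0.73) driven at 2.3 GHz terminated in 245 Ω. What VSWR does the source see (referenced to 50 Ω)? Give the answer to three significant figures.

VSWR ≈ 4.68

λ = v/f = 0.73·c / 2.3 GHz = 0.0952 m
βl = 2π·l/λ = 2π × 0.453 = 163°
tan(βl) = -0.307
Z_in = Z_0·(Z_L + jZ_0·tanβl)/(Z_0 + jZ_L·tanβl) = 134 + j111 Ω
Γ_s = (Z_in − Z_s)/(Z_in + Z_s) = (83.8 + j111)/(184 + j111), |Γ_s| = 0.648
VSWR = (1 + |Γ_s|)/(1 − |Γ_s|)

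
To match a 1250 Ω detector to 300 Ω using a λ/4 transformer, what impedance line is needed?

Z_qwt ≈ 612 Ω

Z_qwt = √(Z_0·R_L) = √(300 × 1250) = √375000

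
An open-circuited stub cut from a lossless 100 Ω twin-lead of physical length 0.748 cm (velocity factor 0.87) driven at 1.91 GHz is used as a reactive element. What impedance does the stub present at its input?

λ = v/f = 0.87·c / 1.91 GHz = 0.137 m
βl = 2π·l/λ = 2π × 0.0547 = 19.7°
tan(βl) = 0.358
For an open-circuited stub, Z_in = −jZ_0·cot(βl) = −jZ_0/tan(βl)

Z_in ≈ −j279 Ω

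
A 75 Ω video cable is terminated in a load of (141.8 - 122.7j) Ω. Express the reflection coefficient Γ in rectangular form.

Γ = (Z_L − Z_0)/(Z_L + Z_0) = (66.8 − j122.7)/(216.8 − j122.7)

Γ ≈ 0.476 − j0.297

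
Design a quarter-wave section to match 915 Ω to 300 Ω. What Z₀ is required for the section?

Z_qwt = √(Z_0·R_L) = √(300 × 915) = √274500

Z_qwt ≈ 524 Ω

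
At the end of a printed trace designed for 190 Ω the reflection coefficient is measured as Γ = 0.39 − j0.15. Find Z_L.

Z_L = Z_0·(1 + Γ)/(1 − Γ) = 190·(1.39 − j0.15)/(0.61 + j0.15)

Z_L ≈ 397 − j144 Ω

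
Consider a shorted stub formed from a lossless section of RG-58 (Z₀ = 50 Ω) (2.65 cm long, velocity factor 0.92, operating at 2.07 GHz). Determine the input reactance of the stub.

λ = v/f = 0.92·c / 2.07 GHz = 0.133 m
βl = 2π·l/λ = 2π × 0.199 = 71.5°
tan(βl) = 3
For a shorted stub, Z_in = jZ_0·tan(βl)

X_in ≈ 150 Ω (inductive)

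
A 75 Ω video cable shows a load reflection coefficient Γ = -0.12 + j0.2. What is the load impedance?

Z_L = Z_0·(1 + Γ)/(1 − Γ) = 75·(0.88 + j0.2)/(1.12 − j0.2)

Z_L ≈ 54.8 + j23.2 Ω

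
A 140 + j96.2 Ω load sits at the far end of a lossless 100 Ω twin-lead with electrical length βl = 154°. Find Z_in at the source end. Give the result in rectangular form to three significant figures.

Z_in ≈ 66 + j63 Ω

tan(βl) = tan(154°) = -0.488
Z_in = Z_0·(Z_L + jZ_0·tanβl)/(Z_0 + jZ_L·tanβl)
     = 100·(140 + j47.4)/(147 − j68.3)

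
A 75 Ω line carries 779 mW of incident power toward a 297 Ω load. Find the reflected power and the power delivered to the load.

P_reflected ≈ 277 mW; P_delivered ≈ 502 mW

Γ = (297 − 75)/(297 + 75) = 0.597
|Γ|² = 0.356
P_refl = |Γ|²·P_inc = 277 mW, P_del = (1 − |Γ|²)·P_inc = 502 mW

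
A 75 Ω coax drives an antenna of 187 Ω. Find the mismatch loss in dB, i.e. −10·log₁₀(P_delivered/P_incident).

mismatch loss ≈ 0.876 dB

Γ = (187 − 75)/(187 + 75) = 0.427
|Γ|² = 0.183, so P_del/P_inc = 1 − |Γ|² = 0.817
ML = −10·log₁₀(1 − |Γ|²)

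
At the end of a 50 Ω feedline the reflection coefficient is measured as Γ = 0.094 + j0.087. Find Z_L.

Z_L = Z_0·(1 + Γ)/(1 − Γ) = 50·(1.09 + j0.087)/(0.906 − j0.087)

Z_L ≈ 59.4 + j10.5 Ω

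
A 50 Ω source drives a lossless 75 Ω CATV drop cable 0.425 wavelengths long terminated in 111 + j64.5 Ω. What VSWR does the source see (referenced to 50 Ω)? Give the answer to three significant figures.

βl = 2π × 0.425 = 153°
tan(βl) = -0.51
Z_in = Z_0·(Z_L + jZ_0·tanβl)/(Z_0 + jZ_L·tanβl) = 53 + j46.1 Ω
Γ_s = (Z_in − Z_s)/(Z_in + Z_s) = (3.02 + j46.1)/(103 + j46.1), |Γ_s| = 0.409
VSWR = (1 + |Γ_s|)/(1 − |Γ_s|)

VSWR ≈ 2.39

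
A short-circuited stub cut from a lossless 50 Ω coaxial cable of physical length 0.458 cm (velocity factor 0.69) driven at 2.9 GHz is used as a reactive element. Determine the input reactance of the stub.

λ = v/f = 0.69·c / 2.9 GHz = 0.0714 m
βl = 2π·l/λ = 2π × 0.0642 = 23.1°
tan(βl) = 0.427
For a short-circuited stub, Z_in = jZ_0·tan(βl)

X_in ≈ 21.3 Ω (inductive)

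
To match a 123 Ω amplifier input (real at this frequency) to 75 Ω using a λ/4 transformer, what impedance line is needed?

Z_qwt ≈ 96 Ω

Z_qwt = √(Z_0·R_L) = √(75 × 123) = √9225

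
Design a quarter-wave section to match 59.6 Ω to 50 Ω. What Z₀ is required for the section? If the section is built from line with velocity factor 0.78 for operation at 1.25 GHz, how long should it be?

Z_qwt ≈ 54.6 Ω; length ≈ 4.68 cm

Z_qwt = √(Z_0·R_L) = √(50 × 59.6) = √2980
λ = 0.78·c/f = 0.187 m, so l = λ/4 = 0.0468 m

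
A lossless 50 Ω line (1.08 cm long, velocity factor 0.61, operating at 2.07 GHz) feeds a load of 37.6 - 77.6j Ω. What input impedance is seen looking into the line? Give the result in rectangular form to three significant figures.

λ = v/f = 0.61·c / 2.07 GHz = 0.0884 m
βl = 2π·l/λ = 2π × 0.122 = 44°
tan(βl) = tan(44°) = 0.965
Z_in = Z_0·(Z_L + jZ_0·tanβl)/(Z_0 + jZ_L·tanβl)
     = 50·(37.6 − j29.4)/(125 + j36.3)

Z_in ≈ 10.7 − j14.9 Ω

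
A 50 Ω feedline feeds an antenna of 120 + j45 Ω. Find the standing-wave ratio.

VSWR ≈ 2.8

Γ = (Z_L − Z_0)/(Z_L + Z_0) = (70 + j45)/(170 + j45)
|Γ| = 83.2/176 = 0.473
VSWR = (1 + |Γ|)/(1 − |Γ|) = 1.47/0.527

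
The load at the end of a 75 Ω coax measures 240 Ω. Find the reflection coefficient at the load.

Γ = (Z_L − Z_0)/(Z_L + Z_0) = (240 − 75)/(240 + 75) = 165/315

Γ = 0.524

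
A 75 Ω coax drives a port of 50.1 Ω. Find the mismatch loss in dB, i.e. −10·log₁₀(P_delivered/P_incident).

mismatch loss ≈ 0.176 dB

Γ = (50.1 − 75)/(50.1 + 75) = -0.199
|Γ|² = 0.0396, so P_del/P_inc = 1 − |Γ|² = 0.96
ML = −10·log₁₀(1 − |Γ|²)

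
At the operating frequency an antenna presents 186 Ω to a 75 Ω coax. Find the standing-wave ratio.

For a purely resistive load, VSWR = R_L/Z_0 or Z_0/R_L (whichever > 1) = 186/75

VSWR ≈ 2.48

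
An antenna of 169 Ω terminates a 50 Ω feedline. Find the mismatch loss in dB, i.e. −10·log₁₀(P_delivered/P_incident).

mismatch loss ≈ 1.52 dB

Γ = (169 − 50)/(169 + 50) = 0.543
|Γ|² = 0.295, so P_del/P_inc = 1 − |Γ|² = 0.705
ML = −10·log₁₀(1 − |Γ|²)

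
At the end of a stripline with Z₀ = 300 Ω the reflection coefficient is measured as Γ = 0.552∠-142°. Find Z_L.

Z_L = Z_0·(1 + Γ)/(1 − Γ) = 300·(0.565 − j0.34)/(1.43 + j0.34)

Z_L ≈ 95.9 − j93.8 Ω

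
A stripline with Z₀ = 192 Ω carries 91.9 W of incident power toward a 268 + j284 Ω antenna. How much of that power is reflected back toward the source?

|Γ| = |(76 + j284)/(460 + j284)| = 0.544
|Γ|² = 0.296
P_refl = |Γ|²·P_inc = 27.2 W, P_del = (1 − |Γ|²)·P_inc = 64.7 W

P_reflected ≈ 27.2 W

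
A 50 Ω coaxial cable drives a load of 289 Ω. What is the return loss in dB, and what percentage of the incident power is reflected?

Γ = (289 − 50)/(289 + 50) = 0.705
RL = −20·log₁₀(0.705) = 3.04 dB
P_refl/P_inc = |Γ|² = 0.497

RL ≈ 3.04 dB; 49.7% of incident power reflected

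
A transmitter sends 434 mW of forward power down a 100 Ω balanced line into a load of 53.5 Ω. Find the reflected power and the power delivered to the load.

P_reflected ≈ 39.8 mW; P_delivered ≈ 394 mW

Γ = (53.5 − 100)/(53.5 + 100) = -0.303
|Γ|² = 0.0918
P_refl = |Γ|²·P_inc = 39.8 mW, P_del = (1 − |Γ|²)·P_inc = 394 mW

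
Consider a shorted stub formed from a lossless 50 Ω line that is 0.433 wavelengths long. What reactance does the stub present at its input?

X_in ≈ -22.4 Ω (capacitive)

βl = 2π × 0.433 = 156°
tan(βl) = -0.448
For a shorted stub, Z_in = jZ_0·tan(βl)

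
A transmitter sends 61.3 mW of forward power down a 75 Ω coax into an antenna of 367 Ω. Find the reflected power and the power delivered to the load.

Γ = (367 − 75)/(367 + 75) = 0.661
|Γ|² = 0.436
P_refl = |Γ|²·P_inc = 26.8 mW, P_del = (1 − |Γ|²)·P_inc = 34.5 mW

P_reflected ≈ 26.8 mW; P_delivered ≈ 34.5 mW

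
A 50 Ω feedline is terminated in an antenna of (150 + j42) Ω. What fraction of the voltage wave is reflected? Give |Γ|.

|Γ| ≈ 0.531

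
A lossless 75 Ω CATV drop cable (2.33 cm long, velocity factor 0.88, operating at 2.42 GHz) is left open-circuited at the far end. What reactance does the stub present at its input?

X_in ≈ -17.5 Ω (capacitive)

λ = v/f = 0.88·c / 2.42 GHz = 0.109 m
βl = 2π·l/λ = 2π × 0.214 = 76.9°
tan(βl) = 4.29
For an open-circuited stub, Z_in = −jZ_0·cot(βl) = −jZ_0/tan(βl)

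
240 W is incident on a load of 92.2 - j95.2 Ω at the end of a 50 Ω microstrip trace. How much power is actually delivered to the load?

|Γ| = |(42.2 − j95.2)/(142.2 − j95.2)| = 0.609
|Γ|² = 0.37
P_refl = |Γ|²·P_inc = 88.9 W, P_del = (1 − |Γ|²)·P_inc = 151 W

P_delivered ≈ 151 W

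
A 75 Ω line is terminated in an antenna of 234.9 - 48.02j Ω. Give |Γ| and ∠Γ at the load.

Γ = (Z_L − Z_0)/(Z_L + Z_0) = (159.9 − j48.02)/(309.9 − j48.02)
|Γ| = 167/314 = 0.532

Γ ≈ 0.532 ∠ -7.91°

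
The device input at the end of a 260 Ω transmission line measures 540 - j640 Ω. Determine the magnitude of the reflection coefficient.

Γ = (Z_L − Z_0)/(Z_L + Z_0) = (280 − j640)/(800 − j640)
|Γ| = 699/1020

|Γ| ≈ 0.682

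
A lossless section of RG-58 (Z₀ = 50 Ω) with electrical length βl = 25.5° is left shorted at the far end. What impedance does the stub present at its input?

Z_in ≈ +j23.8 Ω

tan(βl) = 0.477
For a shorted stub, Z_in = jZ_0·tan(βl)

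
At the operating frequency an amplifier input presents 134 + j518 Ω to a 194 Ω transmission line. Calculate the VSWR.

Γ = (Z_L − Z_0)/(Z_L + Z_0) = (-60 + j518)/(328 + j518)
|Γ| = 521/613 = 0.851
VSWR = (1 + |Γ|)/(1 − |Γ|) = 1.85/0.149

VSWR ≈ 12.4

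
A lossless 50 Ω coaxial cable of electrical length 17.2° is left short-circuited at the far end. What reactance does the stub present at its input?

tan(βl) = 0.31
For a short-circuited stub, Z_in = jZ_0·tan(βl)

X_in ≈ 15.5 Ω (inductive)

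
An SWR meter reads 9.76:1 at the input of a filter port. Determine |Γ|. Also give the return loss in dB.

|Γ| ≈ 0.814; return loss ≈ 1.79 dB

|Γ| = (S − 1)/(S + 1) = (9.76 − 1)/(9.76 + 1) = 8.76/10.8
RL = −20·log₁₀|Γ| = −20·log₁₀(0.814)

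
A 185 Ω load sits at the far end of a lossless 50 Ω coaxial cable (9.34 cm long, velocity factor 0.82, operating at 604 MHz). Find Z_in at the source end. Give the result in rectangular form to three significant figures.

λ = v/f = 0.82·c / 604 MHz = 0.407 m
βl = 2π·l/λ = 2π × 0.229 = 82.6°
tan(βl) = tan(82.6°) = 7.65
Z_in = Z_0·(Z_L + jZ_0·tanβl)/(Z_0 + jZ_L·tanβl)
     = 50·(185 + j383)/(50 + j1420)

Z_in ≈ 13.7 − j6.05 Ω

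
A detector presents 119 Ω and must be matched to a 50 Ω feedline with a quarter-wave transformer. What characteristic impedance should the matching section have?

Z_qwt = √(Z_0·R_L) = √(50 × 119) = √5950

Z_qwt ≈ 77.1 Ω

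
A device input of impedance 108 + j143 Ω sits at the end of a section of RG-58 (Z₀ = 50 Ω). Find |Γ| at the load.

|Γ| ≈ 0.724

Γ = (Z_L − Z_0)/(Z_L + Z_0) = (58 + j143)/(158 + j143)
|Γ| = 154/213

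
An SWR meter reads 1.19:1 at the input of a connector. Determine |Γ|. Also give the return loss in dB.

|Γ| = (S − 1)/(S + 1) = (1.19 − 1)/(1.19 + 1) = 0.19/2.19
RL = −20·log₁₀|Γ| = −20·log₁₀(0.0868)

|Γ| ≈ 0.0868; return loss ≈ 21.2 dB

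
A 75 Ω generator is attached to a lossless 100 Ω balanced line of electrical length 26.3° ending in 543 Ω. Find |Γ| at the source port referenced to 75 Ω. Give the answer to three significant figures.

tan(βl) = 0.494
Z_in = Z_0·(Z_L + jZ_0·tanβl)/(Z_0 + jZ_L·tanβl) = 82.4 − j172 Ω
Γ_s = (Z_in − Z_s)/(Z_in + Z_s) = (7.37 − j172)/(157 − j172), |Γ_s| = 0.738

|Γ| ≈ 0.738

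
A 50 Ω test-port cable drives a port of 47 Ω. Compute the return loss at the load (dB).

Γ = (47 − 50)/(47 + 50) = -0.0309
RL = −20·log₁₀|Γ| = −20·log₁₀(0.0309)

RL ≈ 30.2 dB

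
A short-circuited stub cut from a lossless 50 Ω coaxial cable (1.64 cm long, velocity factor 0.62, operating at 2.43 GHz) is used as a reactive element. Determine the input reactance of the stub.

λ = v/f = 0.62·c / 2.43 GHz = 0.0765 m
βl = 2π·l/λ = 2π × 0.214 = 77.1°
tan(βl) = 4.38
For a short-circuited stub, Z_in = jZ_0·tan(βl)

X_in ≈ 219 Ω (inductive)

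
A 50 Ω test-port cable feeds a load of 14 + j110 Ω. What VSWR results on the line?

Γ = (Z_L − Z_0)/(Z_L + Z_0) = (-36 + j110)/(64 + j110)
|Γ| = 116/127 = 0.909
VSWR = (1 + |Γ|)/(1 − |Γ|) = 1.91/0.0905

VSWR ≈ 21.1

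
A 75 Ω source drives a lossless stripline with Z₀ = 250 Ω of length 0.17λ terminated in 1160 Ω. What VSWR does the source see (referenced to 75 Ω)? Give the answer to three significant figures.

VSWR ≈ 5.03

βl = 2π × 0.17 = 61.2°
tan(βl) = 1.82
Z_in = Z_0·(Z_L + jZ_0·tanβl)/(Z_0 + jZ_L·tanβl) = 69.2 − j129 Ω
Γ_s = (Z_in − Z_s)/(Z_in + Z_s) = (-5.81 − j129)/(144 − j129), |Γ_s| = 0.668
VSWR = (1 + |Γ_s|)/(1 − |Γ_s|)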